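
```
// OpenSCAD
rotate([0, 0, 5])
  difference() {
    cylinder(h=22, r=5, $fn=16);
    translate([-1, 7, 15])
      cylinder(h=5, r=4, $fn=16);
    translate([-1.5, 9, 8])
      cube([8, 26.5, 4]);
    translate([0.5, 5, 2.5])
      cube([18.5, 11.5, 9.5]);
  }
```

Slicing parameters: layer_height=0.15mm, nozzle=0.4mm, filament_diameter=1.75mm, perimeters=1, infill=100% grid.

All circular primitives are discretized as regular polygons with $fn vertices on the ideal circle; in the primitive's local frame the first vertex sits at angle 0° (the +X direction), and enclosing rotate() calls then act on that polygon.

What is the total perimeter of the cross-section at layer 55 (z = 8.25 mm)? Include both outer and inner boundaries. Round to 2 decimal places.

31.21 mm

At z = 8.25 mm: the cylinder: section is a regular 16-gon, circumradius r=5 (perimeter = 2·16·5.000·sin(180°/16) = 31.21 mm); the cylinder at (-1, 7) does not reach this height (z outside [15, 20]); the cube at (-1.5, 9) is present — its section is the full 8×26.5 rectangle (perimeter 69.00 mm); the cube at (0.5, 5) (footprint 18.5×11.5) is included at this height (perimeter 60.00 mm); Subtracting the remaining from the first: starting from the r=5 cylinder, the 8×26.5 cube at (-1.5, 9) misses the remaining region (no effect); the 18.5×11.5 cube at (0.5, 5) misses the remaining region (no effect) — boundary = 31.21 mm; (whole slice rotated 5° about Z — lengths, areas and connectivity unchanged). Overall, the cross-section is a single solid region. Total boundary length (outer) = 31.21 mm.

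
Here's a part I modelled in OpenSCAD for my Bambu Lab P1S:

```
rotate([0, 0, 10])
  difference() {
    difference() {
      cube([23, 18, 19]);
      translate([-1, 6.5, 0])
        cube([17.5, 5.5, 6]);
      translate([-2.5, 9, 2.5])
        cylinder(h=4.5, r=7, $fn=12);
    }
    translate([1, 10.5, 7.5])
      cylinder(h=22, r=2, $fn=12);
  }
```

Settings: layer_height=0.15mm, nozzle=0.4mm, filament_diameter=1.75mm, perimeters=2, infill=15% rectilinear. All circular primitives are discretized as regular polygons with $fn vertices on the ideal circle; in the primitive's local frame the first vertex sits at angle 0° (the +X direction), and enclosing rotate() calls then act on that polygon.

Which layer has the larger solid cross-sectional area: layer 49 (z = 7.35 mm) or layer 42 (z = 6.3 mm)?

layer 49 (z = 7.35 mm)

Layer 49 (z = 7.35): the cube (footprint 23×18) is included at this height (area 414.00 mm²); the cube at (-1, 6.5) is not intersected at this z (z outside [0, 6]); the cylinder at (-2.5, 9) is absent (z outside [2.5, 7]); Subtracting the remaining from the first: none of the subtracted shapes is present at this height, so the 23×18 cube is unchanged — area = 414.00 mm²; the cylinder at (1, 10.5) is not intersected at this z (z outside [7.5, 29.5]); After the difference (first − rest): none of the subtracted shapes is present at this height, so that combined region is unchanged — area = 414.00 mm²; (whole slice rotated 10° about Z — lengths, areas and connectivity unchanged). So its area = 414.00 mm². Layer 42 (z = 6.3): the cube is present — its section is the full 23×18 rectangle (area 414.00 mm²); the cube at (-1, 6.5) is absent (z outside [0, 6]); the r=7 cylinder at (-2.5, 9) gives a regular 12-gon of circumradius 7 (constant along its height) (area = (12/2)·7.000²·sin(360°/12) = 147.00 mm²); Subtracting the remaining from the first: starting from the 23×18 cube (414.00 mm²), the r=7 cylinder at (-2.5, 9) partially overlaps it — only the 40.17 mm² overlap (of its 147.00 mm²) is removed, clipping the outline — area = 373.83 mm²; the cylinder at (1, 10.5) is absent (z outside [7.5, 29.5]); After the difference (first − rest): none of the subtracted shapes is present at this height, so that combined region is unchanged — area = 373.83 mm²; (whole slice rotated 10° about Z — lengths, areas and connectivity unchanged). So its area = 373.83 mm². Layer 49 is larger (414.00 vs 373.83 mm²).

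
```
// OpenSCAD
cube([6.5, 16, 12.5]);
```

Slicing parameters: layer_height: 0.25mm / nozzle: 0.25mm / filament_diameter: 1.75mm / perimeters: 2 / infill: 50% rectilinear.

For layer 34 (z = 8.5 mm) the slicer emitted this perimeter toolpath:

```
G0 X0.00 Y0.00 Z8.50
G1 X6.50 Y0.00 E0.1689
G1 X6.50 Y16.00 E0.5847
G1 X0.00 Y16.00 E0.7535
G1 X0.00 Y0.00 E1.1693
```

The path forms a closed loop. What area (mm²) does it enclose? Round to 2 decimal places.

104.00 mm²

Apply the shoelace formula to the sequence of (X, Y) vertices; enclosed area = 104.00 mm².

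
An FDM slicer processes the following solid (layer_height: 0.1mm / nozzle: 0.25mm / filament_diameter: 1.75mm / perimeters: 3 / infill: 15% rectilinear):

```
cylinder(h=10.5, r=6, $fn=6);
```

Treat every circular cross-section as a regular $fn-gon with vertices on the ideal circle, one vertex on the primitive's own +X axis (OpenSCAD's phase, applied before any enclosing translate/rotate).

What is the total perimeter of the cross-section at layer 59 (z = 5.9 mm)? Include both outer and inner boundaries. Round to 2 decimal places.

36.00 mm

At z = 5.9 mm: the r=6 cylinder gives a regular 6-gon of circumradius 6 (constant along its height) (perimeter = 2·6·6.000·sin(180°/6) = 36.00 mm). Overall, the cross-section is a single solid region. Total boundary length (outer) = 36.00 mm.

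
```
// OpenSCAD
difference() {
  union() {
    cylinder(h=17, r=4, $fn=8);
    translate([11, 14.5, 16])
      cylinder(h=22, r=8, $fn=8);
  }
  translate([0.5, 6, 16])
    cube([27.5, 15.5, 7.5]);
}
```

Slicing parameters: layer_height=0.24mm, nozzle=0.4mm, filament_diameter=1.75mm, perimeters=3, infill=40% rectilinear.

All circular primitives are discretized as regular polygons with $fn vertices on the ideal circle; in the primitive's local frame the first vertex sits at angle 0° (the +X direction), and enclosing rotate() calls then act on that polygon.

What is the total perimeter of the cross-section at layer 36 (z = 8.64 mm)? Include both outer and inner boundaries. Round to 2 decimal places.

24.49 mm

At z = 8.64 mm: the r=4 cylinder contributes a regular 8-gon of circumradius 4 (perimeter = 2·8·4.000·sin(180°/8) = 24.49 mm); the cylinder at (11, 14.5) does not reach this height (z outside [16, 38]); Combining (union): only the r=4 cylinder is present, so the union is just that shape — boundary = 24.49 mm; the cube at (0.5, 6) is not intersected at this z (z outside [16, 23.5]); After the difference (first − rest): none of the subtracted shapes is present at this height, so the result so far is unchanged — boundary = 24.49 mm. Overall, the cross-section is a single solid region. Total boundary length (outer) = 24.49 mm.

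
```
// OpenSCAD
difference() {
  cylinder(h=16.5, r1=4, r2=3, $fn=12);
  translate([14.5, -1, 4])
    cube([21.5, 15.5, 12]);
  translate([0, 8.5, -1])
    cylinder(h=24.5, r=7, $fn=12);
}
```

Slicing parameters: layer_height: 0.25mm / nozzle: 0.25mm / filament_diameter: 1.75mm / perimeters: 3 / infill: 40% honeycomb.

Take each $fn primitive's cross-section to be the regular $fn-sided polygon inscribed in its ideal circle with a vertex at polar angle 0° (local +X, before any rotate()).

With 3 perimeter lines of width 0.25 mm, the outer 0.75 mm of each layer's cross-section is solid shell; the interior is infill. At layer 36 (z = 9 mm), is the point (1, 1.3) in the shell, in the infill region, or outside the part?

shell

At z = 9 mm: the cone contributes a regular 12-gon of circumradius 3.455 (interpolated between r1=4 and r2=3 at t=0.545); the cube at (14.5, -1) is present — its section is the full 21.5×15.5 rectangle; the cylinder at (0, 8.5): section is a regular 12-gon, circumradius r=7; Taking the first minus the rest: starting from the cone, the 21.5×15.5 cube at (14.5, -1) misses the remaining region (no effect); the r=7 cylinder at (0, 8.5) partially overlaps it — only the 5.99 mm² overlap (of its 147.00 mm²) is removed, clipping the outline — 1 connected region. Overall, the cross-section is a single solid region. The nearest boundary edge runs (-0.00, 1.50)→(2.54, 2.18); distance from the point to it = 0.45 mm. The point is inside the cross-section, 0.45 mm from the nearest boundary — within the 0.75 mm shell band (3 × 0.25).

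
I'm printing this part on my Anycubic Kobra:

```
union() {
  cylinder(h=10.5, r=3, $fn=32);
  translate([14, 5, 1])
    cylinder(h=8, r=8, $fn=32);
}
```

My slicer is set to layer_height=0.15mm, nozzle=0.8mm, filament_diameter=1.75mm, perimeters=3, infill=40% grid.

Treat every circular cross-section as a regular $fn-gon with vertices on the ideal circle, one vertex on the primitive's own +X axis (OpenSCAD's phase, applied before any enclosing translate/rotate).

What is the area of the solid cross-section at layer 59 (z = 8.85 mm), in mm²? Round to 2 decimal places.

227.87 mm²

At z = 8.85 mm: the cylinder: section is a regular 32-gon, circumradius r=3 (area = (32/2)·3.000²·sin(360°/32) = 28.09 mm²); the r=8 cylinder at (14, 5) gives a regular 32-gon of circumradius 8 (constant along its height) (area = (32/2)·8.000²·sin(360°/32) = 199.77 mm²); Combining (union): the 2 present regions are separate (no shared area or edge), so areas and boundary lengths simply add and each stays a separate island — area = 227.87 mm². Overall, the cross-section has 2 separate islands. Net area = 227.87 mm².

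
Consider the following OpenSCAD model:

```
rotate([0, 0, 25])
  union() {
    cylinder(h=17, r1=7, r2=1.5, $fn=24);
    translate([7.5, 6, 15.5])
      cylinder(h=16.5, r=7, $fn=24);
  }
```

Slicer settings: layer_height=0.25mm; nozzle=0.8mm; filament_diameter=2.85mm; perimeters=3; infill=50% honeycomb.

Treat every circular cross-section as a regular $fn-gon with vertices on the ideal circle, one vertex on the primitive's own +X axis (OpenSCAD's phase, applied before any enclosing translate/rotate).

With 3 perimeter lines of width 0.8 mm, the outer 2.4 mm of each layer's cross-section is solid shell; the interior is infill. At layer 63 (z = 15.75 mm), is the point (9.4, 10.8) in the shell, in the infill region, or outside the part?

At z = 15.75 mm: the cone: at t=0.926 of its height the radius interpolates to r₁+(r₂−r₁)t = 1.904, giving a regular 24-gon of that circumradius; the r=7 cylinder at (7.5, 6) contributes a regular 24-gon of circumradius 7; Combining (union): the 2 present regions are separate (no shared area or edge), so areas and boundary lengths simply add and each stays a separate island — 2 connected regions; (whole slice rotated 25° about Z — lengths, areas and connectivity unchanged). Overall, the cross-section has 2 separate islands. Undo the 25° rotation: the query point maps to (13.084, 5.816) in the un-rotated model frame. The nearest boundary edge runs (14.50, 6.00)→(14.26, 4.19); distance from the point to it = 1.38 mm. (Shell/infill is judged within the island containing the point — the largest one.) The point is inside the cross-section, 1.38 mm from the nearest boundary — within the 2.4 mm shell band (3 × 0.8).

shell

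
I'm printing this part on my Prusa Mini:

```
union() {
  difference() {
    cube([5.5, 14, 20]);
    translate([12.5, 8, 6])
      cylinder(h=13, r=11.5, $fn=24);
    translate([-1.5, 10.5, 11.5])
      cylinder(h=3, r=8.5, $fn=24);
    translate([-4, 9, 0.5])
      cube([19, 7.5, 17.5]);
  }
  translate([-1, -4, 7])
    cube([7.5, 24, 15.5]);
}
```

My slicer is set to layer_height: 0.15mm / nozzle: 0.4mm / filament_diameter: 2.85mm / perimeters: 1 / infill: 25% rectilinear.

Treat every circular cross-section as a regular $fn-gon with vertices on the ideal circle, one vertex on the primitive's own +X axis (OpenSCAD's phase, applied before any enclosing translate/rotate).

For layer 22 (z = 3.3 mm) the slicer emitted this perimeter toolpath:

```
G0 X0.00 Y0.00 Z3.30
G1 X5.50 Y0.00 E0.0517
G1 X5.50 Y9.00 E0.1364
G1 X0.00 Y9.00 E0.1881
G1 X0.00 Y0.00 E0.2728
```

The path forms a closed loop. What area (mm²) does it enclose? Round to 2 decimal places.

49.50 mm²

Apply the shoelace formula to the sequence of (X, Y) vertices; enclosed area = 49.50 mm².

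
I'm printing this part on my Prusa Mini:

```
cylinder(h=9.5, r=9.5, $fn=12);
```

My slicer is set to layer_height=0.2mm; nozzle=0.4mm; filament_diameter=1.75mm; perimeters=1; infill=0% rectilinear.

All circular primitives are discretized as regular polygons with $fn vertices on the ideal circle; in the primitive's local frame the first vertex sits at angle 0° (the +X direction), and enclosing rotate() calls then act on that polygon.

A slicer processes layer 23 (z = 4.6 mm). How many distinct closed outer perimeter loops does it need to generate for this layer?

1

At z = 4.6 mm: the r=9.5 cylinder contributes a regular 12-gon of circumradius 9.5. The result has 1 disconnected region.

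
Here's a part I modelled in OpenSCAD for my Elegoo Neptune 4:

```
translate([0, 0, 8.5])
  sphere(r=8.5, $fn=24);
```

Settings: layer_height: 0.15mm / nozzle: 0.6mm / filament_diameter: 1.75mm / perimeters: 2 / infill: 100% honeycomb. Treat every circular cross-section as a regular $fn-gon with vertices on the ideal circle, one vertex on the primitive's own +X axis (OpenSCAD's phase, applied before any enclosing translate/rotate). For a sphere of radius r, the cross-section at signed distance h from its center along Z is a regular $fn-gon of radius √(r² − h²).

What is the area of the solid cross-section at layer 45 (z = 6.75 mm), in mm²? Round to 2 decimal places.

At z = 6.75 mm: the r=8.5 sphere slices to a regular 24-gon of circumradius 8.318 (√(r²−h²) with h=1.75 from center) (area = (24/2)·8.318²·sin(360°/24) = 214.88 mm²). Overall, the cross-section is a single solid region. Net area = 214.88 mm².

214.88 mm²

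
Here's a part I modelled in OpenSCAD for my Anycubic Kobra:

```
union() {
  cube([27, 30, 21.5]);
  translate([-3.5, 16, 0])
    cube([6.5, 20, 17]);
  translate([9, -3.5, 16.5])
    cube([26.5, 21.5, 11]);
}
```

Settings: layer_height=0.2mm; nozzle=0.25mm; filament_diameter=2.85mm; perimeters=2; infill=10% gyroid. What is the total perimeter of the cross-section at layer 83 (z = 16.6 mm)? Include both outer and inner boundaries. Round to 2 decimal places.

157.00 mm

At z = 16.6 mm: the 27×30 cube contributes its full rectangle (perimeter 114.00 mm); the cube at (-3.5, 16) is present — its section is the full 6.5×20 rectangle (perimeter 53.00 mm); the 26.5×21.5 cube at (9, -3.5) contributes its full rectangle (perimeter 96.00 mm); Merging all regions: the regions partially overlap (shared area 366.00 mm²), so the edge portions inside another operand are dropped and the merged outline is re-measured after clipping — boundary = 157.00 mm. Overall, the cross-section is a single solid region. Total boundary length (outer) = 157.00 mm.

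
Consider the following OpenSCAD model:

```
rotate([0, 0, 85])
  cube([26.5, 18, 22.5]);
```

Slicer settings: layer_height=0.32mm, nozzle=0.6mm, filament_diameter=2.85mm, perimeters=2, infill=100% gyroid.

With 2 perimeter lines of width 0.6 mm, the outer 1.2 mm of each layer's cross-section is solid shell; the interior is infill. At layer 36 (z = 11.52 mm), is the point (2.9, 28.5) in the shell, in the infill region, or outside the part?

outside

At z = 11.52 mm: the cube (footprint 26.5×18) is included at this height; (whole slice rotated 85° about Z — lengths, areas and connectivity unchanged). Overall, the cross-section is a single solid region. Undo the 85° rotation: the query point maps to (28.644, -0.405) in the un-rotated model frame. The nearest boundary edge runs (0.00, 0.00)→(26.50, 0.00); distance from the point to it = 2.18 mm. The point is not inside any of the regions above, so it lies outside the cross-section (2.18 mm from the nearest boundary).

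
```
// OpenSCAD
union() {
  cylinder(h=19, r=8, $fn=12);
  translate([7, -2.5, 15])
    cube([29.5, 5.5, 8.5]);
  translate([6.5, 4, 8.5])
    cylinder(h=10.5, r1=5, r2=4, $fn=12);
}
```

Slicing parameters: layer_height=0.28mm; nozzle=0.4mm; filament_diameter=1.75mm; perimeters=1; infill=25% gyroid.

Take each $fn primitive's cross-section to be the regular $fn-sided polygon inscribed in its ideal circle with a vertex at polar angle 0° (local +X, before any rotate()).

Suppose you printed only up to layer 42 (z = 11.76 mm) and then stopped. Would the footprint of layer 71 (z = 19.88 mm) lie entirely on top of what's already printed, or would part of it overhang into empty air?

part overhangs

Compare the two slices. At z = 11.76: the r=8 cylinder gives a regular 12-gon of circumradius 8 (constant along its height) (area = (12/2)·8.000²·sin(360°/12) = 192.00 mm²); the cube at (7, -2.5) is not intersected at this z (z outside [15, 23.5]); the cone at (6.5, 4) contributes a regular 12-gon of circumradius 4.690 (interpolated between r1=5 and r2=4 at t=0.310) (area = (12/2)·4.690²·sin(360°/12) = 65.97 mm²); Taking the union: the regions partially overlap — summed areas 257.97 mm² minus the doubly-counted overlap 30.60 mm² gives 227.38 mm² — area = 227.38 mm². At z = 19.88: the cylinder does not reach this height (z outside [0, 19]); the cube at (7, -2.5) (footprint 29.5×5.5) is included at this height (area 162.25 mm²); the cone at (6.5, 4) is absent (z outside [8.5, 19]); Taking the union: only the 29.5×5.5 cube at (7, -2.5) is present, so the union is just that shape — area = 162.25 mm². Checking containment: at z = 19.88 the cross-section extends beyond the z = 11.76 cross-section by about 150.87 mm².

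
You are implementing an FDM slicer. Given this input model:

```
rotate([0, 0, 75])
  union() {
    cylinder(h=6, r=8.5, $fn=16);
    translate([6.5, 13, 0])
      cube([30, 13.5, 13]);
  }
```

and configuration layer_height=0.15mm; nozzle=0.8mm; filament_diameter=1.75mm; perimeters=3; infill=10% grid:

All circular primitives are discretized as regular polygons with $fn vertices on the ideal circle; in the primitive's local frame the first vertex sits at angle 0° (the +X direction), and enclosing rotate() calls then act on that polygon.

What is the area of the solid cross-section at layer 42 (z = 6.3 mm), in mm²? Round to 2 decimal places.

405.00 mm²

At z = 6.3 mm: the cylinder is absent (z outside [0, 6]); the 30×13.5 cube at (6.5, 13) contributes its full rectangle (area 405.00 mm²); Merging all regions: only the 30×13.5 cube at (6.5, 13) is present, so the union is just that shape — area = 405.00 mm²; (whole slice rotated 75° about Z — lengths, areas and connectivity unchanged). Overall, the cross-section is a single solid region. Net area = 405.00 mm².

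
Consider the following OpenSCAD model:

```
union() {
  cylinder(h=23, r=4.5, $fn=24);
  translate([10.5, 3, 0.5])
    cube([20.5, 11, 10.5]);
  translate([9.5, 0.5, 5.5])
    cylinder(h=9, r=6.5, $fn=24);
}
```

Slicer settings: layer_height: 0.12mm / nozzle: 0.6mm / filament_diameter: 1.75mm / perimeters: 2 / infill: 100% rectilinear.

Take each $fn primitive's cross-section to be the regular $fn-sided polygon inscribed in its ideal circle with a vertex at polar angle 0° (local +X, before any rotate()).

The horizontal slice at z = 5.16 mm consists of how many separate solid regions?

At z = 5.16 mm: the r=4.5 cylinder contributes a regular 24-gon of circumradius 4.5; the cube at (10.5, 3) (footprint 20.5×11) is included at this height; the cylinder at (9.5, 0.5) is absent (z outside [5.5, 14.5]); Merging all regions: the 2 present regions are separate (no shared area or edge), so areas and boundary lengths simply add and each stays a separate island — 2 connected regions. The result has 2 disconnected regions.

2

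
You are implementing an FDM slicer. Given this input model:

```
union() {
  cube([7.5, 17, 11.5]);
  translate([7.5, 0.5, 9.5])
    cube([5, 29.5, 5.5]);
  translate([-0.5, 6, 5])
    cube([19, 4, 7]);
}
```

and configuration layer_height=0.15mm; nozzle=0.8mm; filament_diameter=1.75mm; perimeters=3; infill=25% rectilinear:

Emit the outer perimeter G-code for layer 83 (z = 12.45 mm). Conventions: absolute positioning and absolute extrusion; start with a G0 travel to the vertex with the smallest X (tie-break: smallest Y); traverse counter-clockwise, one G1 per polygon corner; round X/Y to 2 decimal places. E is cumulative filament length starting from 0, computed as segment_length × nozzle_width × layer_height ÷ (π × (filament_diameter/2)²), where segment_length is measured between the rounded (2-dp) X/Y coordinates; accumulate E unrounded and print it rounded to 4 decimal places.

G0 X7.50 Y0.50 Z12.45
G1 X12.50 Y0.50 E0.2495
G1 X12.50 Y30.00 E1.7212
G1 X7.50 Y30.00 E1.9707
G1 X7.50 Y0.50 E3.4424

At z = 12.45 mm: the cube is absent (z outside [0, 11.5]); the cube at (7.5, 0.5) (footprint 5×29.5) is included at this height; the cube at (-0.5, 6) is absent (z outside [5, 12]); Taking the union: only the 5×29.5 cube at (7.5, 0.5) is present, so the union is just that shape — 1 connected region. The outline is a single polygon with 4 vertices. Extrusion per mm of travel: 0.8 × 0.15 / (π × 0.875²) = 0.049890. Accumulating E over each segment gives final E = 3.4424.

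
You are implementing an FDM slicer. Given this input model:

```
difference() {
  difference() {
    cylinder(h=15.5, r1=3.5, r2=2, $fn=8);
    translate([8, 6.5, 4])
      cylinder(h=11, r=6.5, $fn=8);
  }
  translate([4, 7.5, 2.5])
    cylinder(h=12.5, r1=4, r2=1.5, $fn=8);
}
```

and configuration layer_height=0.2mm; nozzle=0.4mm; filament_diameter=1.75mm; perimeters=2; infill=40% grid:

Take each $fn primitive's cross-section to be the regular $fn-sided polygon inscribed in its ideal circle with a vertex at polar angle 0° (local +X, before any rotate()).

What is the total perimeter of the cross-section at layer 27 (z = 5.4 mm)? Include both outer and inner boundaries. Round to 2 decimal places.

18.23 mm

At z = 5.4 mm: the cone contributes a regular 8-gon of circumradius 2.977 (interpolated between r1=3.5 and r2=2 at t=0.348) (perimeter = 2·8·2.977·sin(180°/8) = 18.23 mm); the cylinder at (8, 6.5): section is a regular 8-gon, circumradius r=6.5 (perimeter = 2·8·6.500·sin(180°/8) = 39.80 mm); Taking the first minus the rest: starting from the cone, the r=6.5 cylinder at (8, 6.5) misses the remaining region (no effect) — boundary = 18.23 mm; the cone at (4, 7.5) (r1=4→r2=1.5) has section circumradius 3.420 here — a regular 8-gon (perimeter = 2·8·3.420·sin(180°/8) = 20.94 mm); Taking the first minus the rest: starting from the result so far, the cone at (4, 7.5) misses the remaining region (no effect) — boundary = 18.23 mm. Overall, the cross-section is a single solid region. Total boundary length (outer) = 18.23 mm.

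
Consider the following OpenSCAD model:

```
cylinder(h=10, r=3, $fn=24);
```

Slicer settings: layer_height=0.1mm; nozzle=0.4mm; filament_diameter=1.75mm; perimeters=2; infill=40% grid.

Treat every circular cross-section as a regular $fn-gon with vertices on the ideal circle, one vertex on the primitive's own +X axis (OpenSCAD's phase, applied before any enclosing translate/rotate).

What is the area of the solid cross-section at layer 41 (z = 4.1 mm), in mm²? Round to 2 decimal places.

27.95 mm²

At z = 4.1 mm: the r=3 cylinder contributes a regular 24-gon of circumradius 3 (area = (24/2)·3.000²·sin(360°/24) = 27.95 mm²). Overall, the cross-section is a single solid region. Net area = 27.95 mm².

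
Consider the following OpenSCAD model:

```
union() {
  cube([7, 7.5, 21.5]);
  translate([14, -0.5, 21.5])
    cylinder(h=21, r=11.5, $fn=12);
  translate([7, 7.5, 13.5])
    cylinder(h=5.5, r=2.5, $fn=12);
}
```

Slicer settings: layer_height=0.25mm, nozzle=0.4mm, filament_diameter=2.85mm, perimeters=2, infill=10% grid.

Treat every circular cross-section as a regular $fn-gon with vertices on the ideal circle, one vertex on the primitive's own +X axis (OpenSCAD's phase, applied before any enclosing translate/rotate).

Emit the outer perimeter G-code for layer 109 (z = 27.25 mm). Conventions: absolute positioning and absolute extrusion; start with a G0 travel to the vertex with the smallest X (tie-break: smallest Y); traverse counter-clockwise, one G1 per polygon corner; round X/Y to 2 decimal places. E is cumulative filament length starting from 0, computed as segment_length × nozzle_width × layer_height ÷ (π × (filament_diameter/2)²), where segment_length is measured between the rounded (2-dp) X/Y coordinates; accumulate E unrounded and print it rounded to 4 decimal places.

G0 X2.50 Y-0.50 Z27.25
G1 X4.04 Y-6.25 E0.0933
G1 X8.25 Y-10.46 E0.1866
G1 X14.00 Y-12.00 E0.2800
G1 X19.75 Y-10.46 E0.3733
G1 X23.96 Y-6.25 E0.4666
G1 X25.50 Y-0.50 E0.5599
G1 X23.96 Y5.25 E0.6532
G1 X19.75 Y9.46 E0.7465
G1 X14.00 Y11.00 E0.8399
G1 X8.25 Y9.46 E0.9332
G1 X4.04 Y5.25 E1.0265
G1 X2.50 Y-0.50 E1.1198

At z = 27.25 mm: the cube is not intersected at this z (z outside [0, 21.5]); the r=11.5 cylinder at (14, -0.5) gives a regular 12-gon of circumradius 11.5 (constant along its height); the cylinder at (7, 7.5) is not intersected at this z (z outside [13.5, 19]); Combining (union): only the r=11.5 cylinder at (14, -0.5) is present, so the union is just that shape — 1 connected region. The outline is a single polygon with 12 vertices. Extrusion per mm of travel: 0.4 × 0.25 / (π × 1.425²) = 0.015675. Accumulating E over each segment gives final E = 1.1198.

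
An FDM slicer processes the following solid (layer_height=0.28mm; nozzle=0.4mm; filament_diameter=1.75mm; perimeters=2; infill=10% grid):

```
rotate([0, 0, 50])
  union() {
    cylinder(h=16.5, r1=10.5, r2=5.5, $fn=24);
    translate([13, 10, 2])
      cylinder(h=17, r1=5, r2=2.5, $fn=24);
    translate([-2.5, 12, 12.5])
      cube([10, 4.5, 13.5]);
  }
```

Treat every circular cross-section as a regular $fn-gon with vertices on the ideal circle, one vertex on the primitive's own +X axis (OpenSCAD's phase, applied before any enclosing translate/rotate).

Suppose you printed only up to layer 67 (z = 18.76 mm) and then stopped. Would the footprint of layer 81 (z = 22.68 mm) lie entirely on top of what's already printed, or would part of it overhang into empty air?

entirely on top

Compare the two slices. At z = 18.76: the cone does not reach this height (z outside [0, 16.5]); the cone at (13, 10) (r1=5→r2=2.5) has section circumradius 2.535 here — a regular 24-gon (area = (24/2)·2.535²·sin(360°/24) = 19.96 mm²); the 10×4.5 cube at (-2.5, 12) contributes its full rectangle (area 45.00 mm²); Merging all regions: the 2 present regions are separate (no shared area or edge), so areas and boundary lengths simply add and each stays a separate island — area = 64.96 mm²; (rotated 50° about Z; rotation is an isometry so areas/perimeters/island counts are preserved). At z = 22.68: the cone is not intersected at this z (z outside [0, 16.5]); the cone at (13, 10) is not intersected at this z (z outside [2, 19]); the cube at (-2.5, 12) (footprint 10×4.5) is included at this height (area 45.00 mm²); Taking the union: only the 10×4.5 cube at (-2.5, 12) is present, so the union is just that shape — area = 45.00 mm²; (rotated 50° about Z; rotation is an isometry so areas/perimeters/island counts are preserved). Checking containment: the cross-section at z = 22.68 is a subset of the cross-section at z = 18.76.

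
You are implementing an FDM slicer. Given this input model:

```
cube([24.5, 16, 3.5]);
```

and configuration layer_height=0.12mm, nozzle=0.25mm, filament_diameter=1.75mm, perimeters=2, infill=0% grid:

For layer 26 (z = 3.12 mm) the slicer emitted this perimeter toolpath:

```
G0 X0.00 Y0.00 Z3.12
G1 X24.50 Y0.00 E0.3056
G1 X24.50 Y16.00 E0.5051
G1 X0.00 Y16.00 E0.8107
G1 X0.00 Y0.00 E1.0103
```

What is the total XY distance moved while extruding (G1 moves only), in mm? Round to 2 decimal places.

Sum the Euclidean lengths of each G1 segment: total = 81.00 mm.

81.00 mm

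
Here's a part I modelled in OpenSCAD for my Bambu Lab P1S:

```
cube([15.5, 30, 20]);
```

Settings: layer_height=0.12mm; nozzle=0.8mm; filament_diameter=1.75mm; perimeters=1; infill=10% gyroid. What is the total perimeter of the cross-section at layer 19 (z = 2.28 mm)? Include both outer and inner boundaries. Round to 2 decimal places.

91.00 mm

At z = 2.28 mm: the 15.5×30 cube contributes its full rectangle (perimeter 91.00 mm). Overall, the cross-section is a single solid region. Total boundary length (outer) = 91.00 mm.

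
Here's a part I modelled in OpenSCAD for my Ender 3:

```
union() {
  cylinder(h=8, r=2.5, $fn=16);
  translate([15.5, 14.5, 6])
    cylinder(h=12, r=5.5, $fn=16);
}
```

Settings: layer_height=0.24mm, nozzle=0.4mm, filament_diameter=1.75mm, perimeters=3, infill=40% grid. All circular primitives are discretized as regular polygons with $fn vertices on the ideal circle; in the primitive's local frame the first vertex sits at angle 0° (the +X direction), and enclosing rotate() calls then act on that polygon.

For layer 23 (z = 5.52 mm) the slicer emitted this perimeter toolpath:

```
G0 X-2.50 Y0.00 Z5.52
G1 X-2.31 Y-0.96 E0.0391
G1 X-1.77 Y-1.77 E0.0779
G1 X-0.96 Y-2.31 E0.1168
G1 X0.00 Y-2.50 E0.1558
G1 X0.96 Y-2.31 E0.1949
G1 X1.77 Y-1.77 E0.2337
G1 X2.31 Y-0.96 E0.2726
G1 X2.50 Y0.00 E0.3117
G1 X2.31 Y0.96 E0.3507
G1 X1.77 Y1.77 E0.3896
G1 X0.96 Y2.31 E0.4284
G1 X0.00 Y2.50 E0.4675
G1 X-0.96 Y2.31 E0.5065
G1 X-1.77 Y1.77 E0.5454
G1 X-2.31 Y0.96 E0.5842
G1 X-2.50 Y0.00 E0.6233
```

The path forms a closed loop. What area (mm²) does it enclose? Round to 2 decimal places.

19.16 mm²

Apply the shoelace formula to the sequence of (X, Y) vertices; enclosed area = 19.16 mm².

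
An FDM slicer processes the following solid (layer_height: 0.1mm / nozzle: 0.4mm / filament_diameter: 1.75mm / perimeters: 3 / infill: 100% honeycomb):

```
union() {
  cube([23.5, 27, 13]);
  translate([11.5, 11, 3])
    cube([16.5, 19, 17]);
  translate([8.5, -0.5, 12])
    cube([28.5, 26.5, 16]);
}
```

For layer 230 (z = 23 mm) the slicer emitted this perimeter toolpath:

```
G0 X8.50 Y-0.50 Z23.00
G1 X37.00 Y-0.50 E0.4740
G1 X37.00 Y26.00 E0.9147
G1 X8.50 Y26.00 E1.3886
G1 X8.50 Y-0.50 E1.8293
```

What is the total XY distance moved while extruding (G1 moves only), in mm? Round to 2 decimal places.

Sum the Euclidean lengths of each G1 segment: total = 110.00 mm.

110.00 mm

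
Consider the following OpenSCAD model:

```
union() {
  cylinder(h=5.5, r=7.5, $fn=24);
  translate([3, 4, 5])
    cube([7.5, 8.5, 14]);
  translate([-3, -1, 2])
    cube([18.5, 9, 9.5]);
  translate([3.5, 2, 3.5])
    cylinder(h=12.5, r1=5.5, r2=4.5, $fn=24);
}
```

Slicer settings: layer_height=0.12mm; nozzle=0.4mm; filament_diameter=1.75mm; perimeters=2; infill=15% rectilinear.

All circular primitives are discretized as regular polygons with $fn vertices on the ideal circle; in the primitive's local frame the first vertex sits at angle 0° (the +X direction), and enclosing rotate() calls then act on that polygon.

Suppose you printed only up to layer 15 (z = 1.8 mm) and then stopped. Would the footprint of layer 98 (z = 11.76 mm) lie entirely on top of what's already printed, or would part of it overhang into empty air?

part overhangs

Compare the two slices. At z = 1.8: the r=7.5 cylinder gives a regular 24-gon of circumradius 7.5 (constant along its height) (area = (24/2)·7.500²·sin(360°/24) = 174.70 mm²); the cube at (3, 4) does not reach this height (z outside [5, 19]); the cube at (-3, -1) is not intersected at this z (z outside [2, 11.5]); the cone at (3.5, 2) is not intersected at this z (z outside [3.5, 16]); Merging all regions: only the r=7.5 cylinder is present, so the union is just that shape — area = 174.70 mm². At z = 11.76: the cylinder is not intersected at this z (z outside [0, 5.5]); the cube at (3, 4) (footprint 7.5×8.5) is included at this height (area 63.75 mm²); the cube at (-3, -1) is not intersected at this z (z outside [2, 11.5]); the cone at (3.5, 2) (r1=5.5→r2=4.5) has section circumradius 4.839 here — a regular 24-gon (area = (24/2)·4.839²·sin(360°/24) = 72.73 mm²); Merging all regions: the regions partially overlap — summed areas 136.48 mm² minus the doubly-counted overlap 10.25 mm² gives 126.23 mm² — area = 126.23 mm². Checking containment: at z = 11.76 the cross-section extends beyond the z = 1.8 cross-section by about 62.67 mm².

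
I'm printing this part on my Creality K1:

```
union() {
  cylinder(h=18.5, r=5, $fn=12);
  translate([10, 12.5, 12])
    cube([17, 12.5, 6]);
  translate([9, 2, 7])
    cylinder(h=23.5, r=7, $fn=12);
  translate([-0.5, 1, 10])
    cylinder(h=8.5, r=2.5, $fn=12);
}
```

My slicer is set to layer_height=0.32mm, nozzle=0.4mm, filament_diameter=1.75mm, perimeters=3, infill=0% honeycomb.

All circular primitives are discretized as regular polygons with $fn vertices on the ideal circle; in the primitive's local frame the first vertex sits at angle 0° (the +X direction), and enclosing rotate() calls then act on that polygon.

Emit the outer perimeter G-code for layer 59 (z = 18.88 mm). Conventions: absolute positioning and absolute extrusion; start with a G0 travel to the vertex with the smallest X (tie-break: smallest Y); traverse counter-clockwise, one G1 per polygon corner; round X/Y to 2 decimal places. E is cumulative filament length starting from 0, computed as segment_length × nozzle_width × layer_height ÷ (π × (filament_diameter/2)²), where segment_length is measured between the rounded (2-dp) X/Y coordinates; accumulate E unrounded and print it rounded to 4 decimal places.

G0 X2.00 Y2.00 Z18.88
G1 X2.94 Y-1.50 E0.1929
G1 X5.50 Y-4.06 E0.3855
G1 X9.00 Y-5.00 E0.5784
G1 X12.50 Y-4.06 E0.7712
G1 X15.06 Y-1.50 E0.9639
G1 X16.00 Y2.00 E1.1568
G1 X15.06 Y5.50 E1.3496
G1 X12.50 Y8.06 E1.5423
G1 X9.00 Y9.00 E1.7351
G1 X5.50 Y8.06 E1.9280
G1 X2.94 Y5.50 E2.1207
G1 X2.00 Y2.00 E2.3135

At z = 18.88 mm: the cylinder is not intersected at this z (z outside [0, 18.5]); the cube at (10, 12.5) is not intersected at this z (z outside [12, 18]); the r=7 cylinder at (9, 2) contributes a regular 12-gon of circumradius 7; the cylinder at (-0.5, 1) does not reach this height (z outside [10, 18.5]); Taking the union: only the r=7 cylinder at (9, 2) is present, so the union is just that shape — 1 connected region. The outline is a single polygon with 12 vertices. Extrusion per mm of travel: 0.4 × 0.32 / (π × 0.875²) = 0.053216. Accumulating E over each segment gives final E = 2.3135.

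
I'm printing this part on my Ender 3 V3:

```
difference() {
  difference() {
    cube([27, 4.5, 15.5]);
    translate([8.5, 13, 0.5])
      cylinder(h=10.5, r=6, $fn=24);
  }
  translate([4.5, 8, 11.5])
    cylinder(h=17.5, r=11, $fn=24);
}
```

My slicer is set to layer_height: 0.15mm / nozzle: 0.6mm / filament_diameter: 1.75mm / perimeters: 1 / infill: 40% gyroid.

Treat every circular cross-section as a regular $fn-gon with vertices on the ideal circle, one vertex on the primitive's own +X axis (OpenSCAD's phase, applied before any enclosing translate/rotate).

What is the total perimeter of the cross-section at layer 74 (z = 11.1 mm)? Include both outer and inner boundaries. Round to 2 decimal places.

At z = 11.1 mm: the 27×4.5 cube contributes its full rectangle (perimeter 63.00 mm); the cylinder at (8.5, 13) is not intersected at this z (z outside [0.5, 11]); After the difference (first − rest): none of the subtracted shapes is present at this height, so the 27×4.5 cube is unchanged — boundary = 63.00 mm; the cylinder at (4.5, 8) is absent (z outside [11.5, 29]); Subtracting the remaining from the first: none of the subtracted shapes is present at this height, so the result so far is unchanged — boundary = 63.00 mm. Overall, the cross-section is a single solid region. Total boundary length (outer) = 63.00 mm.

63.00 mm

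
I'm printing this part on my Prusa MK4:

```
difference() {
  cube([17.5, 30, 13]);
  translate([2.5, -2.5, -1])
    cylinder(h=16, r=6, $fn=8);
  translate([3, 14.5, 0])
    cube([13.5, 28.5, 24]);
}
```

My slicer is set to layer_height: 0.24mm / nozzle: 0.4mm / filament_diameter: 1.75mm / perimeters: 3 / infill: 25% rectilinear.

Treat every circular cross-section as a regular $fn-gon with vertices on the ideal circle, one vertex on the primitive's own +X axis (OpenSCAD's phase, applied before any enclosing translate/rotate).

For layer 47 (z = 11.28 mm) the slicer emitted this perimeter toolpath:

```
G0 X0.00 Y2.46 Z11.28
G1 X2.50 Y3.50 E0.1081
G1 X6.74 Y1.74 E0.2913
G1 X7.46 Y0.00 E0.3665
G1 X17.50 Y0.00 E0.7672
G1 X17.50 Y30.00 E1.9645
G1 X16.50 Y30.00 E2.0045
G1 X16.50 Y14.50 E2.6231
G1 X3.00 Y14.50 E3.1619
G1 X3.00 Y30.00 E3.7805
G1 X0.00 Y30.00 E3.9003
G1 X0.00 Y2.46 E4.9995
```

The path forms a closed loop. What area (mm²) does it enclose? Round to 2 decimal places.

296.56 mm²

Apply the shoelace formula to the sequence of (X, Y) vertices; enclosed area = 296.56 mm².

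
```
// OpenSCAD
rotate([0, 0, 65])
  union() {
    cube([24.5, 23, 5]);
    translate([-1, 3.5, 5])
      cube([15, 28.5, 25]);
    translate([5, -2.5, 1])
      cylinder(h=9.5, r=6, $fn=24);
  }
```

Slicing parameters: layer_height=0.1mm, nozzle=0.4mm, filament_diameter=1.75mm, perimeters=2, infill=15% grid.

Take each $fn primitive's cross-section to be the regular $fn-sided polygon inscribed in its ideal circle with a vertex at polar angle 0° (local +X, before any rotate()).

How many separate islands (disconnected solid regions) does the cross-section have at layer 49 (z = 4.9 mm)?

1

At z = 4.9 mm: the cube is present — its section is the full 24.5×23 rectangle; the cube at (-1, 3.5) does not reach this height (z outside [5, 30]); the r=6 cylinder at (5, -2.5) contributes a regular 24-gon of circumradius 6; Merging all regions: the regions partially overlap (shared area 26.81 mm²), so overlapping operands fuse into one piece — 1 connected region; (whole slice rotated 65° about Z — lengths, areas and connectivity unchanged). Overall, the cross-section is a single solid region. Island count = 1.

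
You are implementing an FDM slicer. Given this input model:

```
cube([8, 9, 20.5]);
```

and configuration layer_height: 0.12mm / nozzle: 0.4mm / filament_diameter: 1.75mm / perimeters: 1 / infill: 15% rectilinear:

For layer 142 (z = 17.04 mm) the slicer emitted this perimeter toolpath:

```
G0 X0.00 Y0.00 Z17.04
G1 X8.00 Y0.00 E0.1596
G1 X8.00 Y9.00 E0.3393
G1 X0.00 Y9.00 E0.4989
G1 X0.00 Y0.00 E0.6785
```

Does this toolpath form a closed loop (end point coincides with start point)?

Start point (G0): (0.00, 0.00). End point (last G1): the path returns to the start — closed.

yes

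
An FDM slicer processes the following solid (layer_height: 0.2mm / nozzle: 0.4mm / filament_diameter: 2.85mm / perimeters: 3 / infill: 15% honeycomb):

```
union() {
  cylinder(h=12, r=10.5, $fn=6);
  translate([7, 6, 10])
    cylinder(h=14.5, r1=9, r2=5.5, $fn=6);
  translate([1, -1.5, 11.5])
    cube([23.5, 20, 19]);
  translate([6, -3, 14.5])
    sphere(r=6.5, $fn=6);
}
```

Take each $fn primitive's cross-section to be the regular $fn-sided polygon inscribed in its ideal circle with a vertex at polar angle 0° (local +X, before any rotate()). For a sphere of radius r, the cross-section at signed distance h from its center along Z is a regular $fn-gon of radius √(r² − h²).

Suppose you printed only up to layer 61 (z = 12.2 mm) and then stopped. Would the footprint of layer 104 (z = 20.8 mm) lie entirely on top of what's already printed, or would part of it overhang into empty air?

Compare the two slices. At z = 12.2: the cylinder is not intersected at this z (z outside [0, 12]); the cone at (7, 6) (r1=9→r2=5.5) has section circumradius 8.469 here — a regular 6-gon (area = (6/2)·8.469²·sin(360°/6) = 186.34 mm²); the cube at (1, -1.5) is present — its section is the full 23.5×20 rectangle (area 470.00 mm²); the r=6.5 sphere at (6, -3) slices to a regular 6-gon of circumradius 6.079 (√(r²−h²) with h=2.3 from center) (area = (6/2)·6.079²·sin(360°/6) = 96.02 mm²); Combining (union): the regions partially overlap — summed areas 752.37 mm² minus the doubly-counted overlap 206.82 mm² gives 545.55 mm² — area = 545.55 mm². At z = 20.8: the cylinder is not intersected at this z (z outside [0, 12]); the cone at (7, 6) (r1=9→r2=5.5) has section circumradius 6.393 here — a regular 6-gon (area = (6/2)·6.393²·sin(360°/6) = 106.19 mm²); the cube at (1, -1.5) (footprint 23.5×20) is included at this height (area 470.00 mm²); the r=6.5 sphere at (6, -3) contributes a regular 6-gon of circumradius √(6.5²−6.3²) = 1.600 (area = (6/2)·1.600²·sin(360°/6) = 6.65 mm²); Taking the union: the regions partially overlap — summed areas 582.84 mm² minus the doubly-counted overlap 105.92 mm² gives 476.92 mm² — area = 476.92 mm². Checking containment: the cross-section at z = 20.8 is a subset of the cross-section at z = 12.2.

entirely on top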